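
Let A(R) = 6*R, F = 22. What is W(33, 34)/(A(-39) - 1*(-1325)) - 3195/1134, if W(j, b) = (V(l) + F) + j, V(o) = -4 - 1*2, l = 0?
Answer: -381131/137466 ≈ -2.7725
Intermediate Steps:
V(o) = -6 (V(o) = -4 - 2 = -6)
W(j, b) = 16 + j (W(j, b) = (-6 + 22) + j = 16 + j)
W(33, 34)/(A(-39) - 1*(-1325)) - 3195/1134 = (16 + 33)/(6*(-39) - 1*(-1325)) - 3195/1134 = 49/(-234 + 1325) - 3195*1/1134 = 49/1091 - 355/126 = -381131/137466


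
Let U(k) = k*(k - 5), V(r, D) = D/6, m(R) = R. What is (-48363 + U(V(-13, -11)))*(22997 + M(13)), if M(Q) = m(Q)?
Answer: -6675266195/6 ≈ -1.1125e+9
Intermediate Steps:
M(Q) = Q
V(r, D) = D/6 (V(r, D) = D*(1/6) = D/6)
U(k) = k*(-5 + k)
(-48363 + U(V(-13, -11)))*(22997 + M(13)) = (-48363 + ((1/6)*(-11))*(-5 + (1/6)*(-11)))*(22997 + 13) = (-48363 - 11*(-5 - 11/6)/6)*23010 = (-48363 - 11/6*(-41/6))*23010 = (-48363 + 451/36)*23010 = -1740617/36*23010 = -6675266195/6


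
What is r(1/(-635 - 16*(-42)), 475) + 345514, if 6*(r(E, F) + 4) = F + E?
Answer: 38360398/111 ≈ 3.4559e+5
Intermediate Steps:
r(E, F) = -4 + E/6 + F/6 (r(E, F) = -4 + (F + E)/6 = -4 + (E + F)/6 = -4 + (E/6 + F/6) = -4 + E/6 + F/6)
r(1/(-635 - 16*(-42)), 475) + 345514 = (-4 + 1/(6*(-635 - 16*(-42))) + (1/6)*475) + 345514 = (-4 + 1/(6*(-635 + 672)) + 475/6) + 345514 = (-4 + (1/6)/37 + 475/6) + 345514 = (-4 + (1/6)*(1/37) + 475/6) + 345514 = (-4 + 1/222 + 475/6) + 345514 = 8344/111 + 345514 = 38360398/111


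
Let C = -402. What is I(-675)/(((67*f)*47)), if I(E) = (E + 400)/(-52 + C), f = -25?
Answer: -11/1429646 ≈ -7.6942e-6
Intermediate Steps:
I(E) = -200/227 - E/454 (I(E) = (E + 400)/(-52 - 402) = (400 + E)/(-454) = (400 + E)*(-1/454) = -200/227 - E/454)
I(-675)/(((67*f)*47)) = (-200/227 - 1/454*(-675))/(((67*(-25))*47)) = (-200/227 + 675/454)/((-1675*47)) = (275/454)/(-78725) = (275/454)*(-1/78725) = -11/1429646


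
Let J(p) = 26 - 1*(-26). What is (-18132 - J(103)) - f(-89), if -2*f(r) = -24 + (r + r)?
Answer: -18285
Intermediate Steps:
f(r) = 12 - r (f(r) = -(-24 + (r + r))/2 = -(-24 + 2*r)/2 = 12 - r)
J(p) = 52 (J(p) = 26 + 26 = 52)
(-18132 - J(103)) - f(-89) = (-18132 - 1*52) - (12 - 1*(-89)) = (-18132 - 52) - (12 + 89) = -18184 - 1*101 = -18184 - 101 = -18285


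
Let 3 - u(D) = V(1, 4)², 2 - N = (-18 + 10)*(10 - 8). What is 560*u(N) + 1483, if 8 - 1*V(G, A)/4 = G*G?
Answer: -435877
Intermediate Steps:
V(G, A) = 32 - 4*G² (V(G, A) = 32 - 4*G*G = 32 - 4*G²)
N = 18 (N = 2 - (-18 + 10)*(10 - 8) = 2 - (-8)*2 = 2 - 1*(-16) = 2 + 16 = 18)
u(D) = -781 (u(D) = 3 - (32 - 4*1²)² = 3 - (32 - 4*1)² = 3 - (32 - 4)² = 3 - 1*28² = 3 - 1*784 = 3 - 784 = -781)
560*u(N) + 1483 = 560*(-781) + 1483 = -437360 + 1483 = -435877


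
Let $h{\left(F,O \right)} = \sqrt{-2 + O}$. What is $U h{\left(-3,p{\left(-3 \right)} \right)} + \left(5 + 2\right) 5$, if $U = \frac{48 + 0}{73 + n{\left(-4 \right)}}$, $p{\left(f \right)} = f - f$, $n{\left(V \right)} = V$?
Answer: $35 + \frac{16 i \sqrt{2}}{23} \approx 35.0 + 0.9838 i$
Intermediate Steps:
$p{\left(f \right)} = 0$
$U = \frac{16}{23}$ ($U = \frac{48 + 0}{73 - 4} = \frac{48}{69} = 48 \cdot \frac{1}{69} = \frac{16}{23} \approx 0.69565$)
$U h{\left(-3,p{\left(-3 \right)} \right)} + \left(5 + 2\right) 5 = \frac{16 \sqrt{-2 + 0}}{23} + \left(5 + 2\right) 5 = \frac{16 \sqrt{-2}}{23} + 7 \cdot 5 = \frac{16 i \sqrt{2}}{23} + 35 = 35 + \frac{16 i \sqrt{2}}{23}$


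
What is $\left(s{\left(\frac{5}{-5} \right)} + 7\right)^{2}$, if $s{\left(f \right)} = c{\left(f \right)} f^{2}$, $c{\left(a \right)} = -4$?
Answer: $9$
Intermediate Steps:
$s{\left(f \right)} = - 4 f^{2}$
$\left(s{\left(\frac{5}{-5} \right)} + 7\right)^{2} = \left(- 4 \left(\frac{5}{-5}\right)^{2} + 7\right)^{2} = \left(- 4 \left(5 \left(- \frac{1}{5}\right)\right)^{2} + 7\right)^{2} = \left(- 4 \left(-1\right)^{2} + 7\right)^{2} = \left(\left(-4\right) 1 + 7\right)^{2} = \left(-4 + 7\right)^{2} = 3^{2} = 9$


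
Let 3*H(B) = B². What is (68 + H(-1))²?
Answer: 42025/9 ≈ 4669.4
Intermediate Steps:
H(B) = B²/3
(68 + H(-1))² = (68 + (⅓)*(-1)²)² = (68 + (⅓)*1)² = (68 + ⅓)² = (205/3)² = 42025/9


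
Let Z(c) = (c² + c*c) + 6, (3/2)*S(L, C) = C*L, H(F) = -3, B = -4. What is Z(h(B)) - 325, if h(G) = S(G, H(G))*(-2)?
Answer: 193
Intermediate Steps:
S(L, C) = 2*C*L/3 (S(L, C) = 2*(C*L)/3 = 2*C*L/3)
h(G) = 4*G (h(G) = ((⅔)*(-3)*G)*(-2) = -2*G*(-2) = 4*G)
Z(c) = 6 + 2*c² (Z(c) = (c² + c²) + 6 = 2*c² + 6 = 6 + 2*c²)
Z(h(B)) - 325 = (6 + 2*(4*(-4))²) - 325 = (6 + 2*(-16)²) - 325 = (6 + 2*256) - 325 = (6 + 512) - 325 = 518 - 325 = 193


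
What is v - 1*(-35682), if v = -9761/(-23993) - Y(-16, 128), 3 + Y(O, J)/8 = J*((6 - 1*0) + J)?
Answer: -2435519669/23993 ≈ -1.0151e+5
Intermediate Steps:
Y(O, J) = -24 + 8*J*(6 + J) (Y(O, J) = -24 + 8*(J*((6 - 1*0) + J)) = -24 + 8*(J*((6 + 0) + J)) = -24 + 8*(J*(6 + J)) = -24 + 8*J*(6 + J))
v = -3291637895/23993 (v = -9761/(-23993) - (-24 + 8*128² + 48*128) = -9761*(-1/23993) - (-24 + 8*16384 + 6144) = 9761/23993 - (-24 + 131072 + 6144) = 9761/23993 - 1*137192 = 9761/23993 - 137192 = -3291637895/23993 ≈ -1.3719e+5)
v - 1*(-35682) = -3291637895/23993 - 1*(-35682) = -3291637895/23993 + 35682 = -2435519669/23993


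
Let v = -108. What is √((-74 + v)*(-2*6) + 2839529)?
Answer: √2841713 ≈ 1685.7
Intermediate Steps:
√((-74 + v)*(-2*6) + 2839529) = √((-74 - 108)*(-2*6) + 2839529) = √(-182*(-12) + 2839529) = √(2184 + 2839529) = √2841713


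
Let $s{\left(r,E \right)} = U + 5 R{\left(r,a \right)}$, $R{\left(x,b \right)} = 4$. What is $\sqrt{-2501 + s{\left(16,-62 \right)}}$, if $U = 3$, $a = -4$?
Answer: $i \sqrt{2478} \approx 49.78 i$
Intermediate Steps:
$s{\left(r,E \right)} = 23$ ($s{\left(r,E \right)} = 3 + 5 \cdot 4 = 3 + 20 = 23$)
$\sqrt{-2501 + s{\left(16,-62 \right)}} = \sqrt{-2501 + 23} = \sqrt{-2478} = i \sqrt{2478}$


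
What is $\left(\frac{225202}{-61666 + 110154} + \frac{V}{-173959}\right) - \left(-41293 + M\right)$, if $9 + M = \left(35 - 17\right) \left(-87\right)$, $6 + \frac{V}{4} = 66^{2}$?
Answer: $\frac{180813326956287}{4217461996} \approx 42873.0$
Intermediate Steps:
$V = 17400$ ($V = -24 + 4 \cdot 66^{2} = -24 + 4 \cdot 4356 = -24 + 17424 = 17400$)
$M = -1575$ ($M = -9 + \left(35 - 17\right) \left(-87\right) = -9 + 18 \left(-87\right) = -9 - 1566 = -1575$)
$\left(\frac{225202}{-61666 + 110154} + \frac{V}{-173959}\right) - \left(-41293 + M\right) = \left(\frac{225202}{-61666 + 110154} + \frac{17400}{-173959}\right) + \left(41293 - -1575\right) = \left(\frac{225202}{48488} + 17400 \left(- \frac{1}{173959}\right)\right) + \left(41293 + 1575\right) = \left(225202 \cdot \frac{1}{48488} - \frac{17400}{173959}\right) + 42868 = \left(\frac{112601}{24244} - \frac{17400}{173959}\right) + 42868 = \frac{19166111759}{4217461996} + 42868 = \frac{180813326956287}{4217461996}$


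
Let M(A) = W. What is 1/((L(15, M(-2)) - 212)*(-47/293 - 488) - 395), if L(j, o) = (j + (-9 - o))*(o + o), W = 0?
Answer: 293/30206837 ≈ 9.6998e-6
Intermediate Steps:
M(A) = 0
L(j, o) = 2*o*(-9 + j - o) (L(j, o) = (-9 + j - o)*(2*o) = 2*o*(-9 + j - o))
1/((L(15, M(-2)) - 212)*(-47/293 - 488) - 395) = 1/((2*0*(-9 + 15 - 1*0) - 212)*(-47/293 - 488) - 395) = 1/((2*0*(-9 + 15 + 0) - 212)*(-47*1/293 - 488) - 395) = 1/((2*0*6 - 212)*(-47/293 - 488) - 395) = 1/((0 - 212)*(-143031/293) - 395) = 1/(-212*(-143031/293) - 395) = 1/(30322572/293 - 395) = 1/(30206837/293) = 293/30206837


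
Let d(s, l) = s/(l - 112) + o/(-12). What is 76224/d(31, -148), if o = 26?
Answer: -59454720/1783 ≈ -33345.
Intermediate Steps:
d(s, l) = -13/6 + s/(-112 + l) (d(s, l) = s/(l - 112) + 26/(-12) = s/(-112 + l) + 26*(-1/12) = s/(-112 + l) - 13/6 = -13/6 + s/(-112 + l))
76224/d(31, -148) = 76224/(((1456 - 13*(-148) + 6*31)/(6*(-112 - 148)))) = 76224/(((⅙)*(1456 + 1924 + 186)/(-260))) = 76224/(((⅙)*(-1/260)*3566)) = 76224/(-1783/780) = 76224*(-780/1783) = -59454720/1783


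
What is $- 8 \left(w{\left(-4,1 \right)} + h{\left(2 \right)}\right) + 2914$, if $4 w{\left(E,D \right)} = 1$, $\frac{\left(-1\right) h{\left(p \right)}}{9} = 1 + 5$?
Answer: $3344$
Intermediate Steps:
$h{\left(p \right)} = -54$ ($h{\left(p \right)} = - 9 \left(1 + 5\right) = \left(-9\right) 6 = -54$)
$w{\left(E,D \right)} = \frac{1}{4}$ ($w{\left(E,D \right)} = \frac{1}{4} \cdot 1 = \frac{1}{4}$)
$- 8 \left(w{\left(-4,1 \right)} + h{\left(2 \right)}\right) + 2914 = - 8 \left(\frac{1}{4} - 54\right) + 2914 = \left(-8\right) \left(- \frac{215}{4}\right) + 2914 = 430 + 2914 = 3344$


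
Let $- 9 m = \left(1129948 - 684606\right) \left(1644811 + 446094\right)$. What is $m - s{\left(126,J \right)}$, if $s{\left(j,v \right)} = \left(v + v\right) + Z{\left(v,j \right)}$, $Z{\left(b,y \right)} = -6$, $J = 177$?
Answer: $- \frac{931167817642}{9} \approx -1.0346 \cdot 10^{11}$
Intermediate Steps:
$s{\left(j,v \right)} = -6 + 2 v$ ($s{\left(j,v \right)} = \left(v + v\right) - 6 = 2 v - 6 = -6 + 2 v$)
$m = - \frac{931167814510}{9}$ ($m = - \frac{\left(1129948 - 684606\right) \left(1644811 + 446094\right)}{9} = - \frac{445342 \cdot 2090905}{9} = \left(- \frac{1}{9}\right) 931167814510 = - \frac{931167814510}{9} \approx -1.0346 \cdot 10^{11}$)
$m - s{\left(126,J \right)} = - \frac{931167814510}{9} - \left(-6 + 2 \cdot 177\right) = - \frac{931167814510}{9} - \left(-6 + 354\right) = - \frac{931167814510}{9} - 348 = - \frac{931167817642}{9}$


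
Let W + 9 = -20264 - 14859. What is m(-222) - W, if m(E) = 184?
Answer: 35316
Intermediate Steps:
W = -35132 (W = -9 + (-20264 - 14859) = -9 - 35123 = -35132)
m(-222) - W = 184 - 1*(-35132) = 184 + 35132 = 35316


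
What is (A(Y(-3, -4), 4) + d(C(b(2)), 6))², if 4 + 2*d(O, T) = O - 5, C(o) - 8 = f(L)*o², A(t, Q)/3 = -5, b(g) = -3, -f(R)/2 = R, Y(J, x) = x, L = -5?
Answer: 3481/4 ≈ 870.25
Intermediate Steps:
f(R) = -2*R
A(t, Q) = -15 (A(t, Q) = 3*(-5) = -15)
C(o) = 8 + 10*o² (C(o) = 8 + (-2*(-5))*o² = 8 + 10*o²)
d(O, T) = -9/2 + O/2 (d(O, T) = -2 + (O - 5)/2 = -2 + (-5 + O)/2 = -2 + (-5/2 + O/2) = -9/2 + O/2)
(A(Y(-3, -4), 4) + d(C(b(2)), 6))² = (-15 + (-9/2 + (8 + 10*(-3)²)/2))² = (-15 + (-9/2 + (8 + 10*9)/2))² = (-15 + (-9/2 + (8 + 90)/2))² = (-15 + (-9/2 + (½)*98))² = (-15 + (-9/2 + 49))² = (-15 + 89/2)² = (59/2)² = 3481/4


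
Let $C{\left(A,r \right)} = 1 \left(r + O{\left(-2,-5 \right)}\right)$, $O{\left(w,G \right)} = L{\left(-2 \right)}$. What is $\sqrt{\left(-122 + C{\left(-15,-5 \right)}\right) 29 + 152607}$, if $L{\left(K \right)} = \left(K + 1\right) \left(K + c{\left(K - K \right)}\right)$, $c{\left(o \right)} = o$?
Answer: $\sqrt{148982} \approx 385.98$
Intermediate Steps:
$L{\left(K \right)} = K \left(1 + K\right)$ ($L{\left(K \right)} = \left(K + 1\right) \left(K + \left(K - K\right)\right) = \left(1 + K\right) \left(K + 0\right) = \left(1 + K\right) K = K \left(1 + K\right)$)
$O{\left(w,G \right)} = 2$ ($O{\left(w,G \right)} = - 2 \left(1 - 2\right) = \left(-2\right) \left(-1\right) = 2$)
$C{\left(A,r \right)} = 2 + r$ ($C{\left(A,r \right)} = 1 \left(r + 2\right) = 1 \left(2 + r\right) = 2 + r$)
$\sqrt{\left(-122 + C{\left(-15,-5 \right)}\right) 29 + 152607} = \sqrt{\left(-122 + \left(2 - 5\right)\right) 29 + 152607} = \sqrt{\left(-122 - 3\right) 29 + 152607} = \sqrt{\left(-125\right) 29 + 152607} = \sqrt{-3625 + 152607} = \sqrt{148982}$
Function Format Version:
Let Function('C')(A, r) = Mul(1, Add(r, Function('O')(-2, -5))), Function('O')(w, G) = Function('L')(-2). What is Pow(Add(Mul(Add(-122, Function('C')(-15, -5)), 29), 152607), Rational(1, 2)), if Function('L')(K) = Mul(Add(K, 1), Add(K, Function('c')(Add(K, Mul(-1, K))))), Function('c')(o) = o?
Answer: Pow(148982, Rational(1, 2)) ≈ 385.98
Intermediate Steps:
Function('L')(K) = Mul(K, Add(1, K)) (Function('L')(K) = Mul(Add(K, 1), Add(K, Add(K, Mul(-1, K)))) = Mul(Add(1, K), Add(K, 0)) = Mul(Add(1, K), K) = Mul(K, Add(1, K)))
Function('O')(w, G) = 2 (Function('O')(w, G) = Mul(-2, Add(1, -2)) = Mul(-2, -1) = 2)
Function('C')(A, r) = Add(2, r) (Function('C')(A, r) = Mul(1, Add(r, 2)) = Mul(1, Add(2, r)) = Add(2, r))
Pow(Add(Mul(Add(-122, Function('C')(-15, -5)), 29), 152607), Rational(1, 2)) = Pow(Add(Mul(Add(-122, Add(2, -5)), 29), 152607), Rational(1, 2)) = Pow(Add(Mul(Add(-122, -3), 29), 152607), Rational(1, 2)) = Pow(Add(Mul(-125, 29), 152607), Rational(1, 2)) = Pow(Add(-3625, 152607), Rational(1, 2)) = Pow(148982, Rational(1, 2))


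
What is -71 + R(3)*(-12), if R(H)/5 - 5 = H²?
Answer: -911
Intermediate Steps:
R(H) = 25 + 5*H²
-71 + R(3)*(-12) = -71 + (25 + 5*3²)*(-12) = -71 + (25 + 5*9)*(-12) = -71 + (25 + 45)*(-12) = -71 + 70*(-12) = -71 - 840 = -911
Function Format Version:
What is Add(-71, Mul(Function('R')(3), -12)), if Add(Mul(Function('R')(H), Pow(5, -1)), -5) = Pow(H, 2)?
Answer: -911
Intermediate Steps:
Function('R')(H) = Add(25, Mul(5, Pow(H, 2)))
Add(-71, Mul(Function('R')(3), -12)) = Add(-71, Mul(Add(25, Mul(5, Pow(3, 2))), -12)) = Add(-71, Mul(Add(25, Mul(5, 9)), -12)) = Add(-71, Mul(Add(25, 45), -12)) = Add(-71, Mul(70, -12)) = Add(-71, -840) = -911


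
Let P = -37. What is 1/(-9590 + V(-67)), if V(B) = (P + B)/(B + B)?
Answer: -67/642478 ≈ -0.00010428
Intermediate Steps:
V(B) = (-37 + B)/(2*B) (V(B) = (-37 + B)/(B + B) = (-37 + B)/((2*B)) = (-37 + B)*(1/(2*B)) = (-37 + B)/(2*B))
1/(-9590 + V(-67)) = 1/(-9590 + (½)*(-37 - 67)/(-67)) = 1/(-9590 + (½)*(-1/67)*(-104)) = 1/(-9590 + 52/67) = 1/(-642478/67) = -67/642478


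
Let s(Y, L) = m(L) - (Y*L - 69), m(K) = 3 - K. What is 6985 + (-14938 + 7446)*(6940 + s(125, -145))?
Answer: -189405759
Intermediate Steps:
s(Y, L) = 72 - L - L*Y (s(Y, L) = (3 - L) - (Y*L - 69) = (3 - L) - (L*Y - 69) = (3 - L) - (-69 + L*Y) = (3 - L) + (69 - L*Y) = 72 - L - L*Y)
6985 + (-14938 + 7446)*(6940 + s(125, -145)) = 6985 + (-14938 + 7446)*(6940 + (72 - 1*(-145) - 1*(-145)*125)) = 6985 - 7492*(6940 + (72 + 145 + 18125)) = 6985 - 7492*(6940 + 18342) = 6985 - 7492*25282 = 6985 - 189412744 = -189405759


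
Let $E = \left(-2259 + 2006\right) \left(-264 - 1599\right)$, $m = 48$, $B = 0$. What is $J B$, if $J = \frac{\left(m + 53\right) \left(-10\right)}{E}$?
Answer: $0$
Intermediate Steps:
$E = 471339$ ($E = \left(-253\right) \left(-1863\right) = 471339$)
$J = - \frac{1010}{471339}$ ($J = \frac{\left(48 + 53\right) \left(-10\right)}{471339} = 101 \left(-10\right) \frac{1}{471339} = \left(-1010\right) \frac{1}{471339} = - \frac{1010}{471339} \approx -0.0021428$)
$J B = \left(- \frac{1010}{471339}\right) 0 = 0$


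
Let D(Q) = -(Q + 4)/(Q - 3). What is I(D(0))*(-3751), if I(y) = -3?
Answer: 11253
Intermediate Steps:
D(Q) = -(4 + Q)/(-3 + Q)
I(D(0))*(-3751) = -3*(-3751) = 11253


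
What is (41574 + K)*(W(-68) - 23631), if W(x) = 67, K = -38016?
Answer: -83840712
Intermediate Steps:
(41574 + K)*(W(-68) - 23631) = (41574 - 38016)*(67 - 23631) = 3558*(-23564) = -83840712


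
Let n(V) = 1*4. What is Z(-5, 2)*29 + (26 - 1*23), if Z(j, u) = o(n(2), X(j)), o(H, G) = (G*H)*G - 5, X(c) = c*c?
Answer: 72358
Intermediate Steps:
n(V) = 4
X(c) = c**2
o(H, G) = -5 + H*G**2 (o(H, G) = H*G**2 - 5 = -5 + H*G**2)
Z(j, u) = -5 + 4*j**4 (Z(j, u) = -5 + 4*(j**2)**2 = -5 + 4*j**4)
Z(-5, 2)*29 + (26 - 1*23) = (-5 + 4*(-5)**4)*29 + (26 - 1*23) = (-5 + 4*625)*29 + (26 - 23) = (-5 + 2500)*29 + 3 = 2495*29 + 3 = 72355 + 3 = 72358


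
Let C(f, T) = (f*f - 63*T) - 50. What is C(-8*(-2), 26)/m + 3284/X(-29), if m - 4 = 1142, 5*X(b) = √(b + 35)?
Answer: -716/573 + 8210*√6/3 ≈ 6702.2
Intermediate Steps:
X(b) = √(35 + b)/5 (X(b) = √(b + 35)/5 = √(35 + b)/5)
m = 1146 (m = 4 + 1142 = 1146)
C(f, T) = -50 + f² - 63*T (C(f, T) = (f² - 63*T) - 50 = -50 + f² - 63*T)
C(-8*(-2), 26)/m + 3284/X(-29) = (-50 + (-8*(-2))² - 63*26)/1146 + 3284/((√(35 - 29)/5)) = (-50 + 16² - 1638)*(1/1146) + 3284/((√6/5)) = (-50 + 256 - 1638)*(1/1146) + 3284*(5*√6/6) = -1432*1/1146 + 8210*√6/3 = -716/573 + 8210*√6/3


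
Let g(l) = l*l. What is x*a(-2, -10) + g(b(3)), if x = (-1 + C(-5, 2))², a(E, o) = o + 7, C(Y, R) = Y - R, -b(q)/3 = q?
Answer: -111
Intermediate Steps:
b(q) = -3*q
a(E, o) = 7 + o
x = 64 (x = (-1 + (-5 - 1*2))² = (-1 + (-5 - 2))² = (-1 - 7)² = (-8)² = 64)
g(l) = l²
x*a(-2, -10) + g(b(3)) = 64*(7 - 10) + (-3*3)² = 64*(-3) + (-9)² = -192 + 81 = -111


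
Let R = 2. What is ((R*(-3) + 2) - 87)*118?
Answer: -10738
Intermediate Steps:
((R*(-3) + 2) - 87)*118 = ((2*(-3) + 2) - 87)*118 = ((-6 + 2) - 87)*118 = (-4 - 87)*118 = -91*118 = -10738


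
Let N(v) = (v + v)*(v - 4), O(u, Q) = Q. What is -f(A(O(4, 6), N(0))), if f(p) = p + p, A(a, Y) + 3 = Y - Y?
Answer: 6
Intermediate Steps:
N(v) = 2*v*(-4 + v) (N(v) = (2*v)*(-4 + v) = 2*v*(-4 + v))
A(a, Y) = -3 (A(a, Y) = -3 + (Y - Y) = -3 + 0 = -3)
f(p) = 2*p
-f(A(O(4, 6), N(0))) = -2*(-3) = -1*(-6) = 6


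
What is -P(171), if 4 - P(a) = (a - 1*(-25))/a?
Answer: -488/171 ≈ -2.8538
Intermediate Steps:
P(a) = 4 - (25 + a)/a (P(a) = 4 - (a - 1*(-25))/a = 4 - (a + 25)/a = 4 - (25 + a)/a)
-P(171) = -(3 - 25/171) = -1*488/171 = -488/171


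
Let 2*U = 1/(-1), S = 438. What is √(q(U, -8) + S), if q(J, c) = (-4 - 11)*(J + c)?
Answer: √2262/2 ≈ 23.780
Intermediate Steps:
U = -½ (U = (½)/(-1) = (½)*(-1) = -½ ≈ -0.50000)
q(J, c) = -15*J - 15*c (q(J, c) = -15*(J + c) = -15*J - 15*c)
√(q(U, -8) + S) = √((-15*(-½) - 15*(-8)) + 438) = √((15/2 + 120) + 438) = √(255/2 + 438) = √(1131/2) = √2262/2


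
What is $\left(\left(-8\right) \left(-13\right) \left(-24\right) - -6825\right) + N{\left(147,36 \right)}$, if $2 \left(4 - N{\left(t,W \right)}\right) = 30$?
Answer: $4318$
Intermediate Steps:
$N{\left(t,W \right)} = -11$ ($N{\left(t,W \right)} = 4 - 15 = -11$)
$\left(\left(-8\right) \left(-13\right) \left(-24\right) - -6825\right) + N{\left(147,36 \right)} = \left(\left(-8\right) \left(-13\right) \left(-24\right) - -6825\right) - 11 = \left(104 \left(-24\right) + 6825\right) - 11 = \left(-2496 + 6825\right) - 11 = 4329 - 11 = 4318$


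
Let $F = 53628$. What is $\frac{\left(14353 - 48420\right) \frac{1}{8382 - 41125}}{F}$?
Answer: $\frac{34067}{1755941604} \approx 1.9401 \cdot 10^{-5}$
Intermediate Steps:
$\frac{\left(14353 - 48420\right) \frac{1}{8382 - 41125}}{F} = \frac{\left(14353 - 48420\right) \frac{1}{8382 - 41125}}{53628} = - \frac{34067}{-32743} \cdot \frac{1}{53628} = \left(-34067\right) \left(- \frac{1}{32743}\right) \frac{1}{53628} = \frac{34067}{32743} \cdot \frac{1}{53628} = \frac{34067}{1755941604}$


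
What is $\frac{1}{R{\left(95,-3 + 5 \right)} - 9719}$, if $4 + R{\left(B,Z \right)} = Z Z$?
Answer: $- \frac{1}{9719} \approx -0.00010289$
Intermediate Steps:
$R{\left(B,Z \right)} = -4 + Z^{2}$ ($R{\left(B,Z \right)} = -4 + Z Z = -4 + Z^{2}$)
$\frac{1}{R{\left(95,-3 + 5 \right)} - 9719} = \frac{1}{\left(-4 + \left(-3 + 5\right)^{2}\right) - 9719} = \frac{1}{\left(-4 + 2^{2}\right) - 9719} = \frac{1}{\left(-4 + 4\right) - 9719} = \frac{1}{0 - 9719} = \frac{1}{-9719} = - \frac{1}{9719}$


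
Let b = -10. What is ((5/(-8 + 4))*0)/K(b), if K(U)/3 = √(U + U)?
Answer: 0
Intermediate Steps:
K(U) = 3*√2*√U (K(U) = 3*√(U + U) = 3*√(2*U) = 3*(√2*√U) = 3*√2*√U)
((5/(-8 + 4))*0)/K(b) = ((5/(-8 + 4))*0)/((3*√2*√(-10))) = ((5/(-4))*0)/((3*√2*(I*√10))) = ((5*(-¼))*0)/((6*I*√5)) = (-5/4*0)*(-I*√5/30) = 0*(-I*√5/30) = 0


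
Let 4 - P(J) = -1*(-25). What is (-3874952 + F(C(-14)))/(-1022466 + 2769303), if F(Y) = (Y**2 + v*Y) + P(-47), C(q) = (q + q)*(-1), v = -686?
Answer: -1297799/582279 ≈ -2.2288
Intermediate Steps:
P(J) = -21 (P(J) = 4 - (-1)*(-25) = 4 - 1*25 = 4 - 25 = -21)
C(q) = -2*q (C(q) = (2*q)*(-1) = -2*q)
F(Y) = -21 + Y**2 - 686*Y (F(Y) = (Y**2 - 686*Y) - 21 = -21 + Y**2 - 686*Y)
(-3874952 + F(C(-14)))/(-1022466 + 2769303) = (-3874952 + (-21 + (-2*(-14))**2 - (-1372)*(-14)))/(-1022466 + 2769303) = (-3874952 + (-21 + 28**2 - 686*28))/1746837 = (-3874952 + (-21 + 784 - 19208))*(1/1746837) = (-3874952 - 18445)*(1/1746837) = -3893397*1/1746837 = -1297799/582279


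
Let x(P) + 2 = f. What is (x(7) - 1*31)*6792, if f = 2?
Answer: -210552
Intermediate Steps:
x(P) = 0 (x(P) = -2 + 2 = 0)
(x(7) - 1*31)*6792 = (0 - 1*31)*6792 = (0 - 31)*6792 = -31*6792 = -210552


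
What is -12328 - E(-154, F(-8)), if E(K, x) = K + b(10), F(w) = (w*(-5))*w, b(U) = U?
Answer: -12184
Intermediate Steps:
F(w) = -5*w² (F(w) = (-5*w)*w = -5*w²)
E(K, x) = 10 + K (E(K, x) = K + 10 = 10 + K)
-12328 - E(-154, F(-8)) = -12328 - (10 - 154) = -12328 - 1*(-144) = -12328 + 144 = -12184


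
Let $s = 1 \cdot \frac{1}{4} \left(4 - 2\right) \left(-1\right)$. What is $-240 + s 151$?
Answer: $- \frac{631}{2} \approx -315.5$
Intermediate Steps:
$s = - \frac{1}{2}$ ($s = 1 \cdot \frac{1}{4} \cdot 2 \left(-1\right) = \frac{1}{4} \cdot 2 \left(-1\right) = \frac{1}{2} \left(-1\right) = - \frac{1}{2} \approx -0.5$)
$-240 + s 151 = -240 - \frac{151}{2} = - \frac{631}{2}$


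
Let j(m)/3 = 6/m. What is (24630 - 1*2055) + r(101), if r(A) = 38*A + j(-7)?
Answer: 184873/7 ≈ 26410.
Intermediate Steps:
j(m) = 18/m (j(m) = 3*(6/m) = 18/m)
r(A) = -18/7 + 38*A (r(A) = 38*A + 18/(-7) = 38*A + 18*(-1/7) = 38*A - 18/7 = -18/7 + 38*A)
(24630 - 1*2055) + r(101) = (24630 - 1*2055) + (-18/7 + 38*101) = (24630 - 2055) + (-18/7 + 3838) = 22575 + 26848/7 = 184873/7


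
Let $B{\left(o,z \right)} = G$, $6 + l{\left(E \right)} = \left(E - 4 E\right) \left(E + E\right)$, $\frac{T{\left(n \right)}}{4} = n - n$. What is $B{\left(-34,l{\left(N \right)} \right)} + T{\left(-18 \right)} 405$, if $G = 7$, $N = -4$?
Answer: $7$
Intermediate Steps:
$T{\left(n \right)} = 0$ ($T{\left(n \right)} = 4 \left(n - n\right) = 4 \cdot 0 = 0$)
$l{\left(E \right)} = -6 - 6 E^{2}$ ($l{\left(E \right)} = -6 + \left(E - 4 E\right) \left(E + E\right) = -6 + - 3 E 2 E = -6 - 6 E^{2}$)
$B{\left(o,z \right)} = 7$
$B{\left(-34,l{\left(N \right)} \right)} + T{\left(-18 \right)} 405 = 7 + 0 \cdot 405 = 7 + 0 = 7$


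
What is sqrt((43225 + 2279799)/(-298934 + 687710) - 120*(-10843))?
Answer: sqrt(3072922578554106)/48597 ≈ 1140.7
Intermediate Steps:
sqrt((43225 + 2279799)/(-298934 + 687710) - 120*(-10843)) = sqrt(2323024/388776 + 1301160) = sqrt(2323024*(1/388776) + 1301160) = sqrt(290378/48597 + 1301160) = sqrt(63232762898/48597) = sqrt(3072922578554106)/48597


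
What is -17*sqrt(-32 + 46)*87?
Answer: -1479*sqrt(14) ≈ -5533.9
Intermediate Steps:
-17*sqrt(-32 + 46)*87 = -17*sqrt(14)*87 = -1479*sqrt(14)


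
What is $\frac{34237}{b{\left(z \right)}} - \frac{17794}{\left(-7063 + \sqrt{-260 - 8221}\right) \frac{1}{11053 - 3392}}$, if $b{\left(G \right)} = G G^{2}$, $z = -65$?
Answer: $\frac{5288293064348742}{274045266625} + \frac{68159917 i \sqrt{8481}}{24947225} \approx 19297.0 + 251.61 i$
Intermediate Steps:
$b{\left(G \right)} = G^{3}$
$\frac{34237}{b{\left(z \right)}} - \frac{17794}{\left(-7063 + \sqrt{-260 - 8221}\right) \frac{1}{11053 - 3392}} = \frac{34237}{\left(-65\right)^{3}} - \frac{17794}{\left(-7063 + \sqrt{-260 - 8221}\right) \frac{1}{11053 - 3392}} = \frac{34237}{-274625} - \frac{17794}{\left(-7063 + \sqrt{-8481}\right) \frac{1}{7661}} = 34237 \left(- \frac{1}{274625}\right) - \frac{17794}{\left(-7063 + i \sqrt{8481}\right) \frac{1}{7661}} = - \frac{34237}{274625} - \frac{17794}{- \frac{7063}{7661} + \frac{i \sqrt{8481}}{7661}}$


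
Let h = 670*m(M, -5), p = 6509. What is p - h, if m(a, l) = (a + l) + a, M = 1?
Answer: 8519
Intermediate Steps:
m(a, l) = l + 2*a
h = -2010 (h = 670*(-5 + 2*1) = 670*(-5 + 2) = 670*(-3) = -2010)
p - h = 6509 - 1*(-2010) = 6509 + 2010 = 8519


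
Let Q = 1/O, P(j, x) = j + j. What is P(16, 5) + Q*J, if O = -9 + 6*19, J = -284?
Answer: 3076/105 ≈ 29.295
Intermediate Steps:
P(j, x) = 2*j
O = 105 (O = -9 + 114 = 105)
Q = 1/105 ≈ 0.0095238
P(16, 5) + Q*J = 2*16 + (1/105)*(-284) = 32 - 284/105 = 3076/105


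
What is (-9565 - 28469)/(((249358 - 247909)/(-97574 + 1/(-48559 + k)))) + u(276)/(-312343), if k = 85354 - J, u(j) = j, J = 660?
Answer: 664852640376362206/259589829015 ≈ 2.5612e+6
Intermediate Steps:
k = 84694 (k = 85354 - 1*660 = 85354 - 660 = 84694)
(-9565 - 28469)/(((249358 - 247909)/(-97574 + 1/(-48559 + k)))) + u(276)/(-312343) = (-9565 - 28469)/(((249358 - 247909)/(-97574 + 1/(-48559 + 84694)))) + 276/(-312343) = -38034/(1449/(-97574 + 1/36135)) + 276*(-1/312343) = -38034/(1449/(-97574 + 1/36135)) - 276/312343 = -38034/(1449/(-3525836489/36135)) - 276/312343 = -38034/(1449*(-36135/3525836489)) - 276/312343 = -38034/(-7479945/503690927) - 276/312343 = -38034*(-503690927/7479945) - 276/312343 = 2128597857502/831105 - 276/312343 = 664852640376362206/259589829015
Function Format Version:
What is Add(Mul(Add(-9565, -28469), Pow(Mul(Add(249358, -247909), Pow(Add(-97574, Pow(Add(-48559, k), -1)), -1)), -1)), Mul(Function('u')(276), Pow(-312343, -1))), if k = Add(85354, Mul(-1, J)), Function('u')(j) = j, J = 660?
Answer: Rational(664852640376362206, 259589829015) ≈ 2.5612e+6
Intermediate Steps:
k = 84694 (k = Add(85354, Mul(-1, 660)) = Add(85354, -660) = 84694)
Add(Mul(Add(-9565, -28469), Pow(Mul(Add(249358, -247909), Pow(Add(-97574, Pow(Add(-48559, k), -1)), -1)), -1)), Mul(Function('u')(276), Pow(-312343, -1))) = Add(Mul(Add(-9565, -28469), Pow(Mul(Add(249358, -247909), Pow(Add(-97574, Pow(Add(-48559, 84694), -1)), -1)), -1)), Mul(276, Pow(-312343, -1))) = Add(Mul(-38034, Pow(Mul(1449, Pow(Add(-97574, Pow(36135, -1)), -1)), -1)), Mul(276, Rational(-1, 312343))) = Add(Mul(-38034, Pow(Mul(1449, Pow(Add(-97574, Rational(1, 36135)), -1)), -1)), Rational(-276, 312343)) = Add(Mul(-38034, Pow(Mul(1449, Pow(Rational(-3525836489, 36135), -1)), -1)), Rational(-276, 312343)) = Add(Mul(-38034, Pow(Mul(1449, Rational(-36135, 3525836489)), -1)), Rational(-276, 312343)) = Add(Mul(-38034, Pow(Rational(-7479945, 503690927), -1)), Rational(-276, 312343)) = Add(Mul(-38034, Rational(-503690927, 7479945)), Rational(-276, 312343)) = Add(Rational(2128597857502, 831105), Rational(-276, 312343)) = Rational(664852640376362206, 259589829015)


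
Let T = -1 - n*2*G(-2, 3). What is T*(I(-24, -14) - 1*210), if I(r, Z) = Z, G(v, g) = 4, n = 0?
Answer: 224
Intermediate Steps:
T = -1 (T = -1 - 0*2*4 = -1 - 0*4 = -1 - 1*0 = -1 + 0 = -1)
T*(I(-24, -14) - 1*210) = -(-14 - 1*210) = -(-14 - 210) = -1*(-224) = 224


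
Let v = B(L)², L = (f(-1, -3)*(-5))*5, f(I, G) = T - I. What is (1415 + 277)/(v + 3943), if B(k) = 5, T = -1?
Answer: 423/992 ≈ 0.42641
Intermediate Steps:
f(I, G) = -1 - I
L = 0 (L = ((-1 - 1*(-1))*(-5))*5 = ((-1 + 1)*(-5))*5 = (0*(-5))*5 = 0*5 = 0)
v = 25 (v = 5² = 25)
(1415 + 277)/(v + 3943) = (1415 + 277)/(25 + 3943) = 1692/3968 = 1692*(1/3968) = 423/992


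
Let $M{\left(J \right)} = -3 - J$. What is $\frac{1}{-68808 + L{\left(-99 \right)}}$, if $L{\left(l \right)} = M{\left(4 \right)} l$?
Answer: $- \frac{1}{68115} \approx -1.4681 \cdot 10^{-5}$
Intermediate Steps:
$L{\left(l \right)} = - 7 l$ ($L{\left(l \right)} = \left(-3 - 4\right) l = - 7 l$)
$\frac{1}{-68808 + L{\left(-99 \right)}} = \frac{1}{-68808 - -693} = \frac{1}{-68808 + 693} = \frac{1}{-68115} = - \frac{1}{68115}$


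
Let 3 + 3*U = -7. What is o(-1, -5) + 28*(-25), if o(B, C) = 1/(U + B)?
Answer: -9103/13 ≈ -700.23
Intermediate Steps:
U = -10/3 (U = -1 + (⅓)*(-7) = -1 - 7/3 = -10/3 ≈ -3.3333)
o(B, C) = 1/(-10/3 + B)
o(-1, -5) + 28*(-25) = 3/(-10 + 3*(-1)) + 28*(-25) = 3/(-10 - 3) - 700 = 3/(-13) - 700 = 3*(-1/13) - 700 = -3/13 - 700 = -9103/13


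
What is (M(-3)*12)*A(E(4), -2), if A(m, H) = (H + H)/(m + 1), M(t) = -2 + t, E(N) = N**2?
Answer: 240/17 ≈ 14.118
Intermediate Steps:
A(m, H) = 2*H/(1 + m) (A(m, H) = (2*H)/(1 + m) = 2*H/(1 + m))
(M(-3)*12)*A(E(4), -2) = ((-2 - 3)*12)*(2*(-2)/(1 + 4**2)) = (-5*12)*(2*(-2)/(1 + 16)) = -120*(-2)/17 = -60*(-4/17) = 240/17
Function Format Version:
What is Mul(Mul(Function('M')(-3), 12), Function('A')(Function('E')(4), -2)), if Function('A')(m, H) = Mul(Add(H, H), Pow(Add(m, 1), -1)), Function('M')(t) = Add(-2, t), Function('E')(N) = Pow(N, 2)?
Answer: Rational(240, 17) ≈ 14.118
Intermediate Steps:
Function('A')(m, H) = Mul(2, H, Pow(Add(1, m), -1)) (Function('A')(m, H) = Mul(Mul(2, H), Pow(Add(1, m), -1)) = Mul(2, H, Pow(Add(1, m), -1)))
Mul(Mul(Function('M')(-3), 12), Function('A')(Function('E')(4), -2)) = Mul(Mul(Add(-2, -3), 12), Mul(2, -2, Pow(Add(1, Pow(4, 2)), -1))) = Mul(Mul(-5, 12), Mul(2, -2, Pow(Add(1, 16), -1))) = Mul(-60, Mul(2, -2, Pow(17, -1))) = Mul(-60, Mul(2, -2, Rational(1, 17))) = Mul(-60, Rational(-4, 17)) = Rational(240, 17)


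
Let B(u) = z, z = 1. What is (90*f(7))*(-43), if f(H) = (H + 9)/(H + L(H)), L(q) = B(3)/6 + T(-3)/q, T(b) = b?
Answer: -2600640/283 ≈ -9189.5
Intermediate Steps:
B(u) = 1
L(q) = 1/6 - 3/q
f(H) = (9 + H)/(H + (-18 + H)/(6*H)) (f(H) = (H + 9)/(H + (-18 + H)/(6*H)) = (9 + H)/(H + (-18 + H)/(6*H)))
(90*f(7))*(-43) = (90*(6*7*(9 + 7)/(-18 + 7*(1 + 6*7))))*(-43) = (90*(6*7*16/(-18 + 7*(1 + 42))))*(-43) = (90*(6*7*16/(-18 + 7*43)))*(-43) = (90*(6*7*16/(-18 + 301)))*(-43) = (90*(6*7*16/283))*(-43) = (90*(6*7*(1/283)*16))*(-43) = (90*(672/283))*(-43) = (60480/283)*(-43) = -2600640/283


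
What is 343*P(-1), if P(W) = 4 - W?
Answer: 1715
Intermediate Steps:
343*P(-1) = 343*(4 - 1*(-1)) = 343*(4 + 1) = 343*5 = 1715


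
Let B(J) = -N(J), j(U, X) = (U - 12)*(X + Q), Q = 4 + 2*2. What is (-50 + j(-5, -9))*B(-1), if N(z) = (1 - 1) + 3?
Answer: 99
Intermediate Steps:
N(z) = 3 (N(z) = 0 + 3 = 3)
Q = 8 (Q = 4 + 4 = 8)
j(U, X) = (-12 + U)*(8 + X) (j(U, X) = (U - 12)*(X + 8) = (-12 + U)*(8 + X))
B(J) = -3 (B(J) = -1*3 = -3)
(-50 + j(-5, -9))*B(-1) = (-50 + (-96 - 12*(-9) + 8*(-5) - 5*(-9)))*(-3) = (-50 + (-96 + 108 - 40 + 45))*(-3) = (-50 + 17)*(-3) = -33*(-3) = 99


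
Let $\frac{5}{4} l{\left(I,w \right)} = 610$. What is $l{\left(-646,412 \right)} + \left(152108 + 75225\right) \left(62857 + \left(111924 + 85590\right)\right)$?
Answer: $59190921031$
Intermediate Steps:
$l{\left(I,w \right)} = 488$ ($l{\left(I,w \right)} = \frac{4}{5} \cdot 610 = 488$)
$l{\left(-646,412 \right)} + \left(152108 + 75225\right) \left(62857 + \left(111924 + 85590\right)\right) = 488 + \left(152108 + 75225\right) \left(62857 + \left(111924 + 85590\right)\right) = 488 + 227333 \left(62857 + 197514\right) = 488 + 227333 \cdot 260371 = 488 + 59190920543 = 59190921031$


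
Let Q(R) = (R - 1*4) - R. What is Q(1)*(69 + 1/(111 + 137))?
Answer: -17113/62 ≈ -276.02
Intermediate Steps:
Q(R) = -4 (Q(R) = (R - 4) - R = (-4 + R) - R = -4)
Q(1)*(69 + 1/(111 + 137)) = -4*(69 + 1/(111 + 137)) = -4*(69 + 1/248) = -4*17113/248 = -17113/62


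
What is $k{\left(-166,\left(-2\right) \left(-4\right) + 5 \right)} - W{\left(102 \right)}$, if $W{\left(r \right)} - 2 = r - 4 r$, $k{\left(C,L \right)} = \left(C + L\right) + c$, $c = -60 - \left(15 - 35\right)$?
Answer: $111$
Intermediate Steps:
$c = -40$ ($c = -60 - -20 = -60 + 20 = -40$)
$k{\left(C,L \right)} = -40 + C + L$ ($k{\left(C,L \right)} = \left(C + L\right) - 40 = -40 + C + L$)
$W{\left(r \right)} = 2 - 3 r$ ($W{\left(r \right)} = 2 + \left(r - 4 r\right) = 2 - 3 r$)
$k{\left(-166,\left(-2\right) \left(-4\right) + 5 \right)} - W{\left(102 \right)} = \left(-40 - 166 + \left(\left(-2\right) \left(-4\right) + 5\right)\right) - \left(2 - 306\right) = \left(-40 - 166 + \left(8 + 5\right)\right) - \left(2 - 306\right) = \left(-40 - 166 + 13\right) - -304 = -193 + 304 = 111$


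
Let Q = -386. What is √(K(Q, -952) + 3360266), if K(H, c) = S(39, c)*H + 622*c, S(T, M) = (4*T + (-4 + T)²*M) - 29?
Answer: 10*√4528723 ≈ 21281.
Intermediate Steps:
S(T, M) = -29 + 4*T + M*(-4 + T)² (S(T, M) = (4*T + M*(-4 + T)²) - 29 = -29 + 4*T + M*(-4 + T)²)
K(H, c) = 622*c + H*(127 + 1225*c) (K(H, c) = (-29 + 4*39 + c*(-4 + 39)²)*H + 622*c = (-29 + 156 + c*35²)*H + 622*c = (-29 + 156 + c*1225)*H + 622*c = (-29 + 156 + 1225*c)*H + 622*c = (127 + 1225*c)*H + 622*c = H*(127 + 1225*c) + 622*c = 622*c + H*(127 + 1225*c))
√(K(Q, -952) + 3360266) = √((622*(-952) - 386*(127 + 1225*(-952))) + 3360266) = √((-592144 - 386*(127 - 1166200)) + 3360266) = √((-592144 - 386*(-1166073)) + 3360266) = √((-592144 + 450104178) + 3360266) = √(449512034 + 3360266) = √452872300 = 10*√4528723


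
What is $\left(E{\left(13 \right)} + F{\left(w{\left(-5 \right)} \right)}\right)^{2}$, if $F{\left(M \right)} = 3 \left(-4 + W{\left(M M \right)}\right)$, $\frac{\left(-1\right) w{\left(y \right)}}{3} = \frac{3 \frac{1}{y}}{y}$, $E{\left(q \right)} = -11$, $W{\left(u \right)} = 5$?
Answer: $64$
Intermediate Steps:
$w{\left(y \right)} = - \frac{9}{y^{2}}$ ($w{\left(y \right)} = - 3 \frac{3 \frac{1}{y}}{y} = - 3 \frac{3}{y^{2}} = - \frac{9}{y^{2}}$)
$F{\left(M \right)} = 3$ ($F{\left(M \right)} = 3 \left(-4 + 5\right) = 3 \cdot 1 = 3$)
$\left(E{\left(13 \right)} + F{\left(w{\left(-5 \right)} \right)}\right)^{2} = \left(-11 + 3\right)^{2} = \left(-8\right)^{2} = 64$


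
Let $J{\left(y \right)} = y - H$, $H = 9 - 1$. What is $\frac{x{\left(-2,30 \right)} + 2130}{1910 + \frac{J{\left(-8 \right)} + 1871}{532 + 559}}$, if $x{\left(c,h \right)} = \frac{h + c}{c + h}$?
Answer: $\frac{2324921}{2085665} \approx 1.1147$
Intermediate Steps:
$H = 8$
$x{\left(c,h \right)} = 1$ ($x{\left(c,h \right)} = \frac{c + h}{c + h} = 1$)
$J{\left(y \right)} = -8 + y$ ($J{\left(y \right)} = y - 8 = -8 + y$)
$\frac{x{\left(-2,30 \right)} + 2130}{1910 + \frac{J{\left(-8 \right)} + 1871}{532 + 559}} = \frac{1 + 2130}{1910 + \frac{\left(-8 - 8\right) + 1871}{532 + 559}} = \frac{2131}{1910 + \frac{-16 + 1871}{1091}} = \frac{2131}{1910 + 1855 \cdot \frac{1}{1091}} = \frac{2131}{1910 + \frac{1855}{1091}} = \frac{2131}{\frac{2085665}{1091}} = 2131 \cdot \frac{1091}{2085665} = \frac{2324921}{2085665}$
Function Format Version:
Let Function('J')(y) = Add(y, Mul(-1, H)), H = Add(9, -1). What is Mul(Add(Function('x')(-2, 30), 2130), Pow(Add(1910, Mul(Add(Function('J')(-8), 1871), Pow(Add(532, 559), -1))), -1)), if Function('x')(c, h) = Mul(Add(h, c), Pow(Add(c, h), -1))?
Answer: Rational(2324921, 2085665) ≈ 1.1147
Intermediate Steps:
H = 8
Function('x')(c, h) = 1 (Function('x')(c, h) = Mul(Add(c, h), Pow(Add(c, h), -1)) = 1)
Function('J')(y) = Add(-8, y) (Function('J')(y) = Add(y, Mul(-1, 8)) = Add(y, -8) = Add(-8, y))
Mul(Add(Function('x')(-2, 30), 2130), Pow(Add(1910, Mul(Add(Function('J')(-8), 1871), Pow(Add(532, 559), -1))), -1)) = Mul(Add(1, 2130), Pow(Add(1910, Mul(Add(Add(-8, -8), 1871), Pow(Add(532, 559), -1))), -1)) = Mul(2131, Pow(Add(1910, Mul(Add(-16, 1871), Pow(1091, -1))), -1)) = Mul(2131, Pow(Add(1910, Mul(1855, Rational(1, 1091))), -1)) = Mul(2131, Pow(Add(1910, Rational(1855, 1091)), -1)) = Mul(2131, Pow(Rational(2085665, 1091), -1)) = Mul(2131, Rational(1091, 2085665)) = Rational(2324921, 2085665)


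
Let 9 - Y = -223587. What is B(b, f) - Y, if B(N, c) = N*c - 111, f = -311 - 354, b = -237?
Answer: -66102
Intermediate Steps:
Y = 223596 (Y = 9 - 1*(-223587) = 9 + 223587 = 223596)
f = -665
B(N, c) = -111 + N*c
B(b, f) - Y = (-111 - 237*(-665)) - 1*223596 = (-111 + 157605) - 223596 = 157494 - 223596 = -66102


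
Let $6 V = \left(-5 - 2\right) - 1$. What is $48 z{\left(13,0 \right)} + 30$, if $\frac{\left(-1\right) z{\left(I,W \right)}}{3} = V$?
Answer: $222$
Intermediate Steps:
$V = - \frac{4}{3}$ ($V = \frac{\left(-5 - 2\right) - 1}{6} = \frac{-7 - 1}{6} = \frac{1}{6} \left(-8\right) = - \frac{4}{3} \approx -1.3333$)
$z{\left(I,W \right)} = 4$ ($z{\left(I,W \right)} = \left(-3\right) \left(- \frac{4}{3}\right) = 4$)
$48 z{\left(13,0 \right)} + 30 = 48 \cdot 4 + 30 = 192 + 30 = 222$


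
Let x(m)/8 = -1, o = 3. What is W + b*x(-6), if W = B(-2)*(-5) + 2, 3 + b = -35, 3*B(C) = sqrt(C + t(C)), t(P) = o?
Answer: 913/3 ≈ 304.33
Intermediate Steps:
t(P) = 3
x(m) = -8 (x(m) = 8*(-1) = -8)
B(C) = sqrt(3 + C)/3 (B(C) = sqrt(C + 3)/3 = sqrt(3 + C)/3)
b = -38 (b = -3 - 35 = -38)
W = 1/3 (W = (sqrt(3 - 2)/3)*(-5) + 2 = (sqrt(1)/3)*(-5) + 2 = ((1/3)*1)*(-5) + 2 = (1/3)*(-5) + 2 = -5/3 + 2 = 1/3 ≈ 0.33333)
W + b*x(-6) = 1/3 - 38*(-8) = 1/3 + 304 = 913/3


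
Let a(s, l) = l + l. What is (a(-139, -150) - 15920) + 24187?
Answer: 7967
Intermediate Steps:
a(s, l) = 2*l
(a(-139, -150) - 15920) + 24187 = (2*(-150) - 15920) + 24187 = (-300 - 15920) + 24187 = -16220 + 24187 = 7967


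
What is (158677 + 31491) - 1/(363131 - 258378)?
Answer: 19920668503/104753 ≈ 1.9017e+5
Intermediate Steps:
(158677 + 31491) - 1/(363131 - 258378) = 190168 - 1/104753 = 19920668503/104753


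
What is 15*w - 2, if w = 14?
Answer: 208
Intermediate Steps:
15*w - 2 = 15*14 - 2 = 210 - 2 = 208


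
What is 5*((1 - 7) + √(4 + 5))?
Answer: -15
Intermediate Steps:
5*((1 - 7) + √(4 + 5)) = 5*(-6 + √9) = 5*(-6 + 3) = 5*(-3) = -15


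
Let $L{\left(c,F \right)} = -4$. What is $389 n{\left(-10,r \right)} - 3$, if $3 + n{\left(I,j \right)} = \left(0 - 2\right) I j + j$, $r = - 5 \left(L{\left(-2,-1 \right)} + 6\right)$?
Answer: $-82860$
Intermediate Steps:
$r = -10$ ($r = - 5 \left(-4 + 6\right) = \left(-5\right) 2 = -10$)
$n{\left(I,j \right)} = -3 + j - 2 I j$ ($n{\left(I,j \right)} = -3 + \left(\left(0 - 2\right) I j + j\right) = -3 + \left(- 2 I j + j\right) = -3 - \left(- j + 2 I j\right) = -3 + j - 2 I j$)
$389 n{\left(-10,r \right)} - 3 = 389 \left(-3 - 10 - \left(-20\right) \left(-10\right)\right) - 3 = 389 \left(-3 - 10 - 200\right) - 3 = 389 \left(-213\right) - 3 = -82857 - 3 = -82860$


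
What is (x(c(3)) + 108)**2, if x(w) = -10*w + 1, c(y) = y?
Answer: 6241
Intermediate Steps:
x(w) = 1 - 10*w
(x(c(3)) + 108)**2 = ((1 - 10*3) + 108)**2 = ((1 - 30) + 108)**2 = (-29 + 108)**2 = 79**2 = 6241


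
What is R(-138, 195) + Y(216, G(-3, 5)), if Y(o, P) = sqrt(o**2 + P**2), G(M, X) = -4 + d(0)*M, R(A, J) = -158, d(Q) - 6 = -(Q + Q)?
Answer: -158 + 2*sqrt(11785) ≈ 59.117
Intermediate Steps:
d(Q) = 6 - 2*Q (d(Q) = 6 - (Q + Q) = 6 - 2*Q)
G(M, X) = -4 + 6*M (G(M, X) = -4 + (6 - 2*0)*M = -4 + (6 + 0)*M = -4 + 6*M)
Y(o, P) = sqrt(P**2 + o**2)
R(-138, 195) + Y(216, G(-3, 5)) = -158 + sqrt((-4 + 6*(-3))**2 + 216**2) = -158 + sqrt((-4 - 18)**2 + 46656) = -158 + sqrt((-22)**2 + 46656) = -158 + sqrt(484 + 46656) = -158 + sqrt(47140) = -158 + 2*sqrt(11785)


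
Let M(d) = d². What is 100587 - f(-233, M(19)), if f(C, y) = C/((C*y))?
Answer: 36311906/361 ≈ 1.0059e+5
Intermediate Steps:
f(C, y) = 1/y (f(C, y) = C*(1/(C*y)) = 1/y)
100587 - f(-233, M(19)) = 100587 - 1/(19²) = 100587 - 1/361 = 36311906/361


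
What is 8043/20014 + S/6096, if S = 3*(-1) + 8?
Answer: 24565099/61002672 ≈ 0.40269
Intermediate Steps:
S = 5 (S = -3 + 8 = 5)
8043/20014 + S/6096 = 8043/20014 + 5/6096 = 24565099/61002672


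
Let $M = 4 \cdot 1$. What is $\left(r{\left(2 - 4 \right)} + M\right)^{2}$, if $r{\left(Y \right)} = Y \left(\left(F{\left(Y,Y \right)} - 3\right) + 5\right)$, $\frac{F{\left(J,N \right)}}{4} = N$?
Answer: $256$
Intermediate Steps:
$F{\left(J,N \right)} = 4 N$
$M = 4$
$r{\left(Y \right)} = Y \left(2 + 4 Y\right)$ ($r{\left(Y \right)} = Y \left(\left(4 Y - 3\right) + 5\right) = Y \left(\left(-3 + 4 Y\right) + 5\right) = Y \left(2 + 4 Y\right)$)
$\left(r{\left(2 - 4 \right)} + M\right)^{2} = \left(2 \left(2 - 4\right) \left(1 + 2 \left(2 - 4\right)\right) + 4\right)^{2} = \left(2 \left(-2\right) \left(1 + 2 \left(-2\right)\right) + 4\right)^{2} = \left(2 \left(-2\right) \left(1 - 4\right) + 4\right)^{2} = \left(2 \left(-2\right) \left(-3\right) + 4\right)^{2} = \left(12 + 4\right)^{2} = 16^{2} = 256$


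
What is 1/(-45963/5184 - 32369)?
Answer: -576/18649651 ≈ -3.0885e-5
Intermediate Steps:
1/(-45963/5184 - 32369) = 1/(-45963*1/5184 - 32369) = 1/(-5107/576 - 32369) = 1/(-18649651/576) = -576/18649651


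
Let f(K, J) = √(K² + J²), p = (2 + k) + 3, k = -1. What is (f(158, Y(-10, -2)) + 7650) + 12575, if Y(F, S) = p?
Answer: 20225 + 2*√6245 ≈ 20383.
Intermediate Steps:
p = 4 (p = (2 - 1) + 3 = 1 + 3 = 4)
Y(F, S) = 4
f(K, J) = √(J² + K²)
(f(158, Y(-10, -2)) + 7650) + 12575 = (√(4² + 158²) + 7650) + 12575 = (√(16 + 24964) + 7650) + 12575 = (√24980 + 7650) + 12575 = (2*√6245 + 7650) + 12575 = (7650 + 2*√6245) + 12575 = 20225 + 2*√6245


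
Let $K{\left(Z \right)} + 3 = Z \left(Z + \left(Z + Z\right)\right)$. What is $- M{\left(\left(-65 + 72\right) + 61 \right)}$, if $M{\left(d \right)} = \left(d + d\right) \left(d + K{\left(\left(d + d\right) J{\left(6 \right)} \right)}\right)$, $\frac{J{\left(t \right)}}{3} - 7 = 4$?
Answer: $-8218003592$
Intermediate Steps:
$J{\left(t \right)} = 33$ ($J{\left(t \right)} = 21 + 3 \cdot 4 = 21 + 12 = 33$)
$K{\left(Z \right)} = -3 + 3 Z^{2}$ ($K{\left(Z \right)} = -3 + Z \left(Z + \left(Z + Z\right)\right) = -3 + Z \left(Z + 2 Z\right) = -3 + Z 3 Z = -3 + 3 Z^{2}$)
$M{\left(d \right)} = 2 d \left(-3 + d + 13068 d^{2}\right)$ ($M{\left(d \right)} = \left(d + d\right) \left(d + \left(-3 + 3 \left(\left(d + d\right) 33\right)^{2}\right)\right) = 2 d \left(d + \left(-3 + 3 \left(2 d 33\right)^{2}\right)\right) = 2 d \left(d + \left(-3 + 3 \left(66 d\right)^{2}\right)\right) = 2 d \left(d + \left(-3 + 3 \cdot 4356 d^{2}\right)\right) = 2 d \left(d + \left(-3 + 13068 d^{2}\right)\right) = 2 d \left(-3 + d + 13068 d^{2}\right)$)
$- M{\left(\left(-65 + 72\right) + 61 \right)} = - 2 \left(\left(-65 + 72\right) + 61\right) \left(-3 + \left(\left(-65 + 72\right) + 61\right) + 13068 \left(\left(-65 + 72\right) + 61\right)^{2}\right) = - 2 \left(7 + 61\right) \left(-3 + \left(7 + 61\right) + 13068 \left(7 + 61\right)^{2}\right) = - 2 \cdot 68 \left(-3 + 68 + 13068 \cdot 68^{2}\right) = - 2 \cdot 68 \left(-3 + 68 + 13068 \cdot 4624\right) = - 2 \cdot 68 \left(-3 + 68 + 60426432\right) = - 2 \cdot 68 \cdot 60426497 = \left(-1\right) 8218003592 = -8218003592$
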